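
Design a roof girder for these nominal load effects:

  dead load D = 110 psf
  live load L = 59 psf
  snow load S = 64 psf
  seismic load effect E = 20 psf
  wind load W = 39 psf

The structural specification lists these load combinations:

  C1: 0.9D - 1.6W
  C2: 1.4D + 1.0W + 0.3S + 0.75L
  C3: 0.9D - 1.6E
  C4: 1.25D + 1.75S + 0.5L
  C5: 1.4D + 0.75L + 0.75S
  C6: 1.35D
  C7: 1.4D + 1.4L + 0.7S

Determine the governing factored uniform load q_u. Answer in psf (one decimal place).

281.4 psf

C1: 0.9(110) - 1.6(39) = 99.0 - 62.4 = 36.6
C2: 1.4(110) + 1.0(39) + 0.3(64) + 0.75(59) = 154.0 + 39.0 + 19.2 + 44.3 = 256.5
C3: 0.9(110) - 1.6(20) = 99.0 - 32.0 = 67.0
C4: 1.25(110) + 1.75(64) + 0.5(59) = 137.5 + 112.0 + 29.5 = 279.0
C5: 1.4(110) + 0.75(59) + 0.75(64) = 154.0 + 44.3 + 48.0 = 246.3
C6: 1.35(110) = 148.5
C7: 1.4(110) + 1.4(59) + 0.7(64) = 154.0 + 82.6 + 44.8 = 281.4
The controlling combination is 7, giving 281.4 psf.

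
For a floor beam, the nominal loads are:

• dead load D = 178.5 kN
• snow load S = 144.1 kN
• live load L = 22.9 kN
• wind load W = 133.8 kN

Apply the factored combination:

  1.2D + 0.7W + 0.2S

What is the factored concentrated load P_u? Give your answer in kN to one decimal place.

1.2(178.5) + 0.7(133.8) + 0.2(144.1) = 214.2 + 93.7 + 28.8 = 336.7
P_u = 336.7 kN.

336.7 kN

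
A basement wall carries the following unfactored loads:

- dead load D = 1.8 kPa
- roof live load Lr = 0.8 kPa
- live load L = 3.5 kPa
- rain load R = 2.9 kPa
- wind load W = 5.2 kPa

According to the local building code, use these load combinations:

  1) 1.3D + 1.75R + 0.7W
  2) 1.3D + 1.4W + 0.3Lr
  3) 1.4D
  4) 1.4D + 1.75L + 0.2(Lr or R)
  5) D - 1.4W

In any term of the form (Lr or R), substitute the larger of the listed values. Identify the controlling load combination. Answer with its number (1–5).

Combination 1

(Lr or R) → R = 2.9 kPa.
1) 1.3(1.8) + 1.75(2.9) + 0.7(5.2) = 11.06
2) 1.3(1.8) + 1.4(5.2) + 0.3(0.8) = 9.86
3) 1.4(1.8) = 2.52
4) 1.4(1.8) + 1.75(3.5) + 0.2(2.9) = 9.23
5) 1.0(1.8) - 1.4(5.2) = -5.48
The largest value is 11.06 kPa from combination 1.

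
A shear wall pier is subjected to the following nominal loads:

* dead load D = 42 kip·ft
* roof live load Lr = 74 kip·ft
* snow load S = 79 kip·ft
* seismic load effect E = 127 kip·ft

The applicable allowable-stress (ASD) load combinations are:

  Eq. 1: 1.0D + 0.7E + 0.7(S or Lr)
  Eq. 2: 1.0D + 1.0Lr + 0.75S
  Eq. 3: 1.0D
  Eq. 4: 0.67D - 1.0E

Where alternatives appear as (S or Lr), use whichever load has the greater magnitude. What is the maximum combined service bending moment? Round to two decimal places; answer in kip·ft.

(S or Lr) → S = 79 kip·ft.
Eq. 1: 1.0(42) + 0.7(127) + 0.7(79) = 42.00 + 88.90 + 55.30 = 186.20
Eq. 2: 1.0(42) + 1.0(74) + 0.75(79) = 42.00 + 74.00 + 59.25 = 175.25
Eq. 3: 1.0(42) = 42.00
Eq. 4: 0.67(42) - 1.0(127) = 28.14 - 127.00 = -98.86
Combination 1 governs: M = 186.20 kip·ft.

186.20 kip·ft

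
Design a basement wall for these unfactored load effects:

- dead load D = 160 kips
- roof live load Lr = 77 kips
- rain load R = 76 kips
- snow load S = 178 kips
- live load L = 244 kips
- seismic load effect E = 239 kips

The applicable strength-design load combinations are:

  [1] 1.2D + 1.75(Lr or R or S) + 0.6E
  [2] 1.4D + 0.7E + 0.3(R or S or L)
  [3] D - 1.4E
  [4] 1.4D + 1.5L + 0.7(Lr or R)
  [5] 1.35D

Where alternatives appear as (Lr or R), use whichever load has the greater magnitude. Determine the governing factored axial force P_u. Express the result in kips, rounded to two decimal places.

646.90 kips

(Lr or R or S) → S = 178 kips; (R or S or L) → L = 244 kips; (Lr or R) → Lr = 77 kips.
[1] 1.2(160) + 1.75(178) + 0.6(239) = 192.00 + 311.50 + 143.40 = 646.90
[2] 1.4(160) + 0.7(239) + 0.3(244) = 224.00 + 167.30 + 73.20 = 464.50
[3] 1.0(160) - 1.4(239) = 160.00 - 334.60 = -174.60
[4] 1.4(160) + 1.5(244) + 0.7(77) = 224.00 + 366.00 + 53.90 = 643.90
[5] 1.35(160) = 216.00
Combination 1 governs: P_u = 646.90 kips.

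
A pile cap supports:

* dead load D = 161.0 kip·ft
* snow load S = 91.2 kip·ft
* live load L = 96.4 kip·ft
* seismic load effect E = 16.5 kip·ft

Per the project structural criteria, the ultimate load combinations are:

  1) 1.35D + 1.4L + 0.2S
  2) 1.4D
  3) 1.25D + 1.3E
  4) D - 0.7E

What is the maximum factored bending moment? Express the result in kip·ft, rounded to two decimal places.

1) 1.35(161.0) + 1.4(96.4) + 0.2(91.2) = 217.35 + 134.96 + 18.24 = 370.55
2) 1.4(161.0) = 225.40
3) 1.25(161.0) + 1.3(16.5) = 201.25 + 21.45 = 222.70
4) 1.0(161.0) - 0.7(16.5) = 161.00 - 11.55 = 149.45
Maximum is from combination 1.

370.55 kip·ft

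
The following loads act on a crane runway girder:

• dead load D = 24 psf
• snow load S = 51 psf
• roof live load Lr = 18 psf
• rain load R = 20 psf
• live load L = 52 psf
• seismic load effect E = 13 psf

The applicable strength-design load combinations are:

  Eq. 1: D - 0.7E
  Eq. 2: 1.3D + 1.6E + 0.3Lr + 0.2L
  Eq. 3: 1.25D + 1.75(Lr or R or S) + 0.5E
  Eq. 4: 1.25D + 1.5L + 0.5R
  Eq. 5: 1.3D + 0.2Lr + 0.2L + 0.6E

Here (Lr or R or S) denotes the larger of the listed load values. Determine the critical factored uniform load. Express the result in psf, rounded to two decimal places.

125.75 psf

(Lr or R or S) → S = 51 psf.
Eq. 1: 1.0(24) - 0.7(13) = 24.00 - 9.10 = 14.90
Eq. 2: 1.3(24) + 1.6(13) + 0.3(18) + 0.2(52) = 31.20 + 20.80 + 5.40 + 10.40 = 67.80
Eq. 3: 1.25(24) + 1.75(51) + 0.5(13) = 30.00 + 89.25 + 6.50 = 125.75
Eq. 4: 1.25(24) + 1.5(52) + 0.5(20) = 30.00 + 78.00 + 10.00 = 118.00
Eq. 5: 1.3(24) + 0.2(18) + 0.2(52) + 0.6(13) = 31.20 + 3.60 + 10.40 + 7.80 = 53.00
The controlling combination is 3, giving 125.75 psf.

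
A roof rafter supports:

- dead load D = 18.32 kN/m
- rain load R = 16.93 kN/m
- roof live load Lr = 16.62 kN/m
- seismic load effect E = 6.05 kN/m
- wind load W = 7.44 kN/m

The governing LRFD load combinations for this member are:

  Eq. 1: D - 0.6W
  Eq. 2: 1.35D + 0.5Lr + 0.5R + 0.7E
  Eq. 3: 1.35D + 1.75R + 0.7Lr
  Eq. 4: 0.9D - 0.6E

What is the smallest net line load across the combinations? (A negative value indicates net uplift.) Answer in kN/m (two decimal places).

Eq. 1: 1.0(18.32) - 0.6(7.44) = 18.32 - 4.46 = 13.86
Eq. 2: 1.35(18.32) + 0.5(16.62) + 0.5(16.93) + 0.7(6.05) = 45.74
Eq. 3: 1.35(18.32) + 1.75(16.93) + 0.7(16.62) = 24.73 + 29.63 + 11.63 = 65.99
Eq. 4: 0.9(18.32) - 0.6(6.05) = 16.49 - 3.63 = 12.86
Combination 4 gives the minimum: 12.86 kN/m.

12.86 kN/m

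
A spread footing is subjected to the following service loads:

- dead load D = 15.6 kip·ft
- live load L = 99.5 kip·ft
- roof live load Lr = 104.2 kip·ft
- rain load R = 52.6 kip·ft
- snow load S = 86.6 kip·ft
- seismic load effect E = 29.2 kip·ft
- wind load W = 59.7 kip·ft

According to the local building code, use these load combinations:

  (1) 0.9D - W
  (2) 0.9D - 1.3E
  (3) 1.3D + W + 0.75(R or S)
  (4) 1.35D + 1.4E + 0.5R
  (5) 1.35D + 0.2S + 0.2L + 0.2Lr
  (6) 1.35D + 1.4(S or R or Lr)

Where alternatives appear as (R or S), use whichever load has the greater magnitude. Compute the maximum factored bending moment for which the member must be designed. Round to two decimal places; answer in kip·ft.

166.94 kip·ft

(R or S) → S = 86.6 kip·ft; (S or R or Lr) → Lr = 104.2 kip·ft.
(1) 0.9(15.6) - 1.0(59.7) = -45.66
(2) 0.9(15.6) - 1.3(29.2) = -23.92
(3) 1.3(15.6) + 1.0(59.7) + 0.75(86.6) = 144.93
(4) 1.35(15.6) + 1.4(29.2) + 0.5(52.6) = 88.24
(5) 1.35(15.6) + 0.2(86.6) + 0.2(99.5) + 0.2(104.2) = 79.12
(6) 1.35(15.6) + 1.4(104.2) = 166.94
Maximum is from combination 6.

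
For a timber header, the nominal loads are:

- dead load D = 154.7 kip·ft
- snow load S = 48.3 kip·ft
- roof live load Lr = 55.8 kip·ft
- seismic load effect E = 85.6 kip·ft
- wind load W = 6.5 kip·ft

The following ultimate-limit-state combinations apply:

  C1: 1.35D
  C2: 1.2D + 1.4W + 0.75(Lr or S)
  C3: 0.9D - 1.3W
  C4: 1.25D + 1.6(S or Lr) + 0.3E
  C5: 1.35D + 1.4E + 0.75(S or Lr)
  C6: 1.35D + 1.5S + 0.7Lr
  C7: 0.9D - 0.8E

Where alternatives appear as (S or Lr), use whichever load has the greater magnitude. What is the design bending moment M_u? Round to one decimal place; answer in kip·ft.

(Lr or S) → Lr = 55.8 kip·ft; (S or Lr) → Lr = 55.8 kip·ft.
C1: 1.35(154.7) = 208.8
C2: 1.2(154.7) + 1.4(6.5) + 0.75(55.8) = 236.6
C3: 0.9(154.7) - 1.3(6.5) = 130.8
C4: 1.25(154.7) + 1.6(55.8) + 0.3(85.6) = 308.3
C5: 1.35(154.7) + 1.4(85.6) + 0.75(55.8) = 370.5
C6: 1.35(154.7) + 1.5(48.3) + 0.7(55.8) = 320.4
C7: 0.9(154.7) - 0.8(85.6) = 70.8
The controlling combination is 5, giving 370.5 kip·ft.

370.5 kip·ft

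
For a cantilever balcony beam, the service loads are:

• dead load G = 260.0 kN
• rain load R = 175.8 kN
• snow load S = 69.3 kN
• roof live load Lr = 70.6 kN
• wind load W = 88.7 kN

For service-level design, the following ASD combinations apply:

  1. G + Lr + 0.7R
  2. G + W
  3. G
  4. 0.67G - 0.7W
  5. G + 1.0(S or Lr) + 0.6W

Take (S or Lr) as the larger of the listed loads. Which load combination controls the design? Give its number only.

Combination 1

(S or Lr) → Lr = 70.6 kN.
1. 1.0(260.0) + 1.0(70.6) + 0.7(175.8) = 260.00 + 70.60 + 123.06 = 453.66
2. 1.0(260.0) + 1.0(88.7) = 260.00 + 88.70 = 348.70
3. 1.0(260.0) = 260.00
4. 0.67(260.0) - 0.7(88.7) = 174.20 - 62.09 = 112.11
5. 1.0(260.0) + 1.0(70.6) + 0.6(88.7) = 260.00 + 70.60 + 53.22 = 383.82
The largest value is 453.66 kN from combination 1.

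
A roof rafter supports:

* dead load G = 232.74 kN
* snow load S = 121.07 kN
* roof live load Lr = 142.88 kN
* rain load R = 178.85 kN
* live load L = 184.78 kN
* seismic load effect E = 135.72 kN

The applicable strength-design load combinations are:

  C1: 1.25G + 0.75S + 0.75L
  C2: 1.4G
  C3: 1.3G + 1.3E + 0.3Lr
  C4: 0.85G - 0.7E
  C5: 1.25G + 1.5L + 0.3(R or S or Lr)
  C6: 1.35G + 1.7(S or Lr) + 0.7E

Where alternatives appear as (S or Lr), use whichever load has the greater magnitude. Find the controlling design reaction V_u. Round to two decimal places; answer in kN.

(R or S or Lr) → R = 178.85 kN; (S or Lr) → Lr = 142.88 kN.
C1: 1.25(232.74) + 0.75(121.07) + 0.75(184.78) = 520.31
C2: 1.4(232.74) = 325.84
C3: 1.3(232.74) + 1.3(135.72) + 0.3(142.88) = 302.56 + 176.44 + 42.86 = 521.86
C4: 0.85(232.74) - 0.7(135.72) = 197.83 - 95.00 = 102.83
C5: 1.25(232.74) + 1.5(184.78) + 0.3(178.85) = 621.75
C6: 1.35(232.74) + 1.7(142.88) + 0.7(135.72) = 314.20 + 242.90 + 95.00 = 652.10
Combination 6 governs: V_u = 652.10 kN.

652.10 kN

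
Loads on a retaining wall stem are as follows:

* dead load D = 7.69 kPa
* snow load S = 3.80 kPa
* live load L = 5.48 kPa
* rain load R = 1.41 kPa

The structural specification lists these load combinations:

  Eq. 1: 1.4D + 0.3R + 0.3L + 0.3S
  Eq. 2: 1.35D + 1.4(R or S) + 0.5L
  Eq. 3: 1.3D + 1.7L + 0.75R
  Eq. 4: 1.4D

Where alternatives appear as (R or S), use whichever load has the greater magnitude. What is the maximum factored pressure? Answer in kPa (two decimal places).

(R or S) → S = 3.80 kPa.
Eq. 1: 1.4(7.69) + 0.3(1.41) + 0.3(5.48) + 0.3(3.80) = 13.97
Eq. 2: 1.35(7.69) + 1.4(3.80) + 0.5(5.48) = 18.44
Eq. 3: 1.3(7.69) + 1.7(5.48) + 0.75(1.41) = 20.37
Eq. 4: 1.4(7.69) = 10.77
Maximum is from combination 3.

20.37 kPa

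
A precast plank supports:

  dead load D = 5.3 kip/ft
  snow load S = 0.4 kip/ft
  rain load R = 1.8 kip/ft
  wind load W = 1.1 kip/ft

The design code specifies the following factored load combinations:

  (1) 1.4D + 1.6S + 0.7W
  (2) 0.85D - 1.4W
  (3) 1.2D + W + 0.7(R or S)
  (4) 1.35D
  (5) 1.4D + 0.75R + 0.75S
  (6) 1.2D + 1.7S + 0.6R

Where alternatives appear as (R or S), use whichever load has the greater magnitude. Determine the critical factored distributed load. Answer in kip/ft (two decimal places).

(R or S) → R = 1.8 kip/ft.
(1) 1.4(5.3) + 1.6(0.4) + 0.7(1.1) = 7.42 + 0.64 + 0.77 = 8.83
(2) 0.85(5.3) - 1.4(1.1) = 4.51 - 1.54 = 2.97
(3) 1.2(5.3) + 1.0(1.1) + 0.7(1.8) = 6.36 + 1.10 + 1.26 = 8.72
(4) 1.35(5.3) = 7.16
(5) 1.4(5.3) + 0.75(1.8) + 0.75(0.4) = 7.42 + 1.35 + 0.30 = 9.07
(6) 1.2(5.3) + 1.7(0.4) + 0.6(1.8) = 6.36 + 0.68 + 1.08 = 8.12
The controlling combination is 5, giving 9.07 kip/ft.

9.07 kip/ft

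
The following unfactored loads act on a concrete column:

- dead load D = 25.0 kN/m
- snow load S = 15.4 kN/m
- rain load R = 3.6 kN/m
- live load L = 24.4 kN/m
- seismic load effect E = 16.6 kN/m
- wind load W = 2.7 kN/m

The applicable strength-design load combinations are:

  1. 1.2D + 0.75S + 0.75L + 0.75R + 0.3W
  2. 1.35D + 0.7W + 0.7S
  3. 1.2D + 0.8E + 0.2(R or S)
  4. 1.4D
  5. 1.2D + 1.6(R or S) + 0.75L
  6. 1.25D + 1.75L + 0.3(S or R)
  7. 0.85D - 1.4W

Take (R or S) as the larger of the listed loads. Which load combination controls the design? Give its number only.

Combination 6

(R or S) → S = 15.4 kN/m; (S or R) → S = 15.4 kN/m.
1. 1.2(25.0) + 0.75(15.4) + 0.75(24.4) + 0.75(3.6) + 0.3(2.7) = 30.00 + 11.55 + 18.30 + 2.70 + 0.81 = 63.36
2. 1.35(25.0) + 0.7(2.7) + 0.7(15.4) = 33.75 + 1.89 + 10.78 = 46.42
3. 1.2(25.0) + 0.8(16.6) + 0.2(15.4) = 30.00 + 13.28 + 3.08 = 46.36
4. 1.4(25.0) = 35.00
5. 1.2(25.0) + 1.6(15.4) + 0.75(24.4) = 30.00 + 24.64 + 18.30 = 72.94
6. 1.25(25.0) + 1.75(24.4) + 0.3(15.4) = 31.25 + 42.70 + 4.62 = 78.57
7. 0.85(25.0) - 1.4(2.7) = 21.25 - 3.78 = 17.47
The largest value is 78.57 kN/m from combination 6.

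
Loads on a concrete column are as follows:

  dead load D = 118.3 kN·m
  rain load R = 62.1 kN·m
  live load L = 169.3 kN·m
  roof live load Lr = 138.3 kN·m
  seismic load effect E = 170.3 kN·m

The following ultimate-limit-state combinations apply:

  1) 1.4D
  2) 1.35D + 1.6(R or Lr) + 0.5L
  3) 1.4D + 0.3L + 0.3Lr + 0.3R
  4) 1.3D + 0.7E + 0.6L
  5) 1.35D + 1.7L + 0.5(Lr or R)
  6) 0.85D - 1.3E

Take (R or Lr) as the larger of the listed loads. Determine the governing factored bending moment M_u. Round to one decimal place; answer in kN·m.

(R or Lr) → Lr = 138.3 kN·m; (Lr or R) → Lr = 138.3 kN·m.
1) 1.4(118.3) = 165.6
2) 1.35(118.3) + 1.6(138.3) + 0.5(169.3) = 465.6
3) 1.4(118.3) + 0.3(169.3) + 0.3(138.3) + 0.3(62.1) = 165.6 + 50.8 + 41.5 + 18.6 = 276.5
4) 1.3(118.3) + 0.7(170.3) + 0.6(169.3) = 153.8 + 119.2 + 101.6 = 374.6
5) 1.35(118.3) + 1.7(169.3) + 0.5(138.3) = 159.7 + 287.8 + 69.2 = 516.7
6) 0.85(118.3) - 1.3(170.3) = 100.6 - 221.4 = -120.8
Combination 5 governs: M_u = 516.7 kN·m.

516.7 kN·m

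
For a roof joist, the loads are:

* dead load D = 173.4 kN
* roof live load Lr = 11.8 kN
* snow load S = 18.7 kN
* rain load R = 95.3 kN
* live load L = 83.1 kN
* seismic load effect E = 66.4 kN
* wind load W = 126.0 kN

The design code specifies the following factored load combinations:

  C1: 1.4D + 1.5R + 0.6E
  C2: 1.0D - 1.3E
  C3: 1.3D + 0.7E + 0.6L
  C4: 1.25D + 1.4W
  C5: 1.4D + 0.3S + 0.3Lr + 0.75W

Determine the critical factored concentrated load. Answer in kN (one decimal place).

C1: 1.4(173.4) + 1.5(95.3) + 0.6(66.4) = 242.8 + 143.0 + 39.8 = 425.6
C2: 1.0(173.4) - 1.3(66.4) = 173.4 - 86.3 = 87.1
C3: 1.3(173.4) + 0.7(66.4) + 0.6(83.1) = 225.4 + 46.5 + 49.9 = 321.8
C4: 1.25(173.4) + 1.4(126.0) = 216.8 + 176.4 = 393.2
C5: 1.4(173.4) + 0.3(18.7) + 0.3(11.8) + 0.75(126.0) = 242.8 + 5.6 + 3.5 + 94.5 = 346.4
Maximum is from combination 1.

425.6 kN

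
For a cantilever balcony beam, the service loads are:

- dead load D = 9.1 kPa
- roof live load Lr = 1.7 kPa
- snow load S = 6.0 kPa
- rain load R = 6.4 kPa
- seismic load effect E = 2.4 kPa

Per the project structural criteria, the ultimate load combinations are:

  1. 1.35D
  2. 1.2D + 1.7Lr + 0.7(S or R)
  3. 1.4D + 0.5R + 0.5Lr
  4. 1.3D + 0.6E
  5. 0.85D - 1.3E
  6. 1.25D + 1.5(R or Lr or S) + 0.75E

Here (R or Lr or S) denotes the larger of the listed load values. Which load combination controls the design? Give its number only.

Combination 6

(S or R) → R = 6.4 kPa; (R or Lr or S) → R = 6.4 kPa.
1. 1.35(9.1) = 12.3
2. 1.2(9.1) + 1.7(1.7) + 0.7(6.4) = 10.9 + 2.9 + 4.5 = 18.3
3. 1.4(9.1) + 0.5(6.4) + 0.5(1.7) = 12.7 + 3.2 + 0.9 = 16.8
4. 1.3(9.1) + 0.6(2.4) = 13.3
5. 0.85(9.1) - 1.3(2.4) = 7.7 - 3.1 = 4.6
6. 1.25(9.1) + 1.5(6.4) + 0.75(2.4) = 11.4 + 9.6 + 1.8 = 22.8
The largest value is 22.8 kPa from combination 6.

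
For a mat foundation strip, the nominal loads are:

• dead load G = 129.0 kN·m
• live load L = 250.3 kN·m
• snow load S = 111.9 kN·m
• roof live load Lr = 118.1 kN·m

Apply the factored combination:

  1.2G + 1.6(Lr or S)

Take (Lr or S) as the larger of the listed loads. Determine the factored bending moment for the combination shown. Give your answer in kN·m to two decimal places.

(Lr or S) → Lr = 118.1 kN·m.
1.2(129.0) + 1.6(118.1) = 154.80 + 188.96 = 343.76
M_u = 343.76 kN·m.

343.76 kN·m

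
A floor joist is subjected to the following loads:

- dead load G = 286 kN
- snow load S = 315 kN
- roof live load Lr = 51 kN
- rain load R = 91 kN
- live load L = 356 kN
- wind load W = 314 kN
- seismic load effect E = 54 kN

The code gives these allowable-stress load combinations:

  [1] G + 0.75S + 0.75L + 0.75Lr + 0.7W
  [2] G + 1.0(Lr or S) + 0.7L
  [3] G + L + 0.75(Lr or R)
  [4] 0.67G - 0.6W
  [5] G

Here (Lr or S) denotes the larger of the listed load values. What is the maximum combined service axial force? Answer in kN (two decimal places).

1047.30 kN

(Lr or S) → S = 315 kN; (Lr or R) → R = 91 kN.
[1] 1.0(286) + 0.75(315) + 0.75(356) + 0.75(51) + 0.7(314) = 286.00 + 236.25 + 267.00 + 38.25 + 219.80 = 1047.30
[2] 1.0(286) + 1.0(315) + 0.7(356) = 286.00 + 315.00 + 249.20 = 850.20
[3] 1.0(286) + 1.0(356) + 0.75(91) = 286.00 + 356.00 + 68.25 = 710.25
[4] 0.67(286) - 0.6(314) = 191.62 - 188.40 = 3.22
[5] 1.0(286) = 286.00
Combination 1 governs: N = 1047.30 kN.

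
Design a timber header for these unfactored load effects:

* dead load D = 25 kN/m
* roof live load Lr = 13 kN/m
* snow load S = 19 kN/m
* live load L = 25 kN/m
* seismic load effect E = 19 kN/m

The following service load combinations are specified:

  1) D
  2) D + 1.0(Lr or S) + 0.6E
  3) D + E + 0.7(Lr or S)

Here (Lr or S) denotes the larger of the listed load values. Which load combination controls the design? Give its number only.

Combination 3

(Lr or S) → S = 19 kN/m.
1) 1.0(25) = 25.0
2) 1.0(25) + 1.0(19) + 0.6(19) = 55.4
3) 1.0(25) + 1.0(19) + 0.7(19) = 57.3
The largest value is 57.3 kN/m from combination 3.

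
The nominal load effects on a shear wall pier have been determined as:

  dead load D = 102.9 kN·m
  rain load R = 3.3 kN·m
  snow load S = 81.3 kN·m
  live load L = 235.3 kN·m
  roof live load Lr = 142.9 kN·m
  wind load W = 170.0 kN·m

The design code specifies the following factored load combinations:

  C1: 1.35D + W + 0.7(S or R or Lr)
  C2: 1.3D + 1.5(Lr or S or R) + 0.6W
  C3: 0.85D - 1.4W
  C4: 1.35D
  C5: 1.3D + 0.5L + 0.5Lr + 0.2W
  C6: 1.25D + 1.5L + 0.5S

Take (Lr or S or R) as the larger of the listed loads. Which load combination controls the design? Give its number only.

Combination 6

(S or R or Lr) → Lr = 142.9 kN·m; (Lr or S or R) → Lr = 142.9 kN·m.
C1: 1.35(102.9) + 1.0(170.0) + 0.7(142.9) = 408.9
C2: 1.3(102.9) + 1.5(142.9) + 0.6(170.0) = 450.1
C3: 0.85(102.9) - 1.4(170.0) = -150.5
C4: 1.35(102.9) = 138.9
C5: 1.3(102.9) + 0.5(235.3) + 0.5(142.9) + 0.2(170.0) = 356.9
C6: 1.25(102.9) + 1.5(235.3) + 0.5(81.3) = 522.2
The largest value is 522.2 kN·m from combination 6.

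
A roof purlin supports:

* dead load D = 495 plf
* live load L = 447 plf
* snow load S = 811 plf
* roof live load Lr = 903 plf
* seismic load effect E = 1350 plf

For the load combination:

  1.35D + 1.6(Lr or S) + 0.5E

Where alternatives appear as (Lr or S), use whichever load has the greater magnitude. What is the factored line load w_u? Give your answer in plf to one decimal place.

2788.1 plf

(Lr or S) → Lr = 903 plf.
1.35(495) + 1.6(903) + 0.5(1350) = 668.3 + 1444.8 + 675.0 = 2788.1
w_u = 2788.1 plf.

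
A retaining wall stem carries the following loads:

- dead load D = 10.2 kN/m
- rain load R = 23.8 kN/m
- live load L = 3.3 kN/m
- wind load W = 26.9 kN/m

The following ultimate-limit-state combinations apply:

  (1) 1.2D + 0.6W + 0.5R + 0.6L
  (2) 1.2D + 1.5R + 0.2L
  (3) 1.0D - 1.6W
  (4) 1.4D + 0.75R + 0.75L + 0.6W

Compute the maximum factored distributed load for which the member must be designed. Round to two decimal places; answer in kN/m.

50.75 kN/m

(1) 1.2(10.2) + 0.6(26.9) + 0.5(23.8) + 0.6(3.3) = 42.26
(2) 1.2(10.2) + 1.5(23.8) + 0.2(3.3) = 48.60
(3) 1.0(10.2) - 1.6(26.9) = -32.84
(4) 1.4(10.2) + 0.75(23.8) + 0.75(3.3) + 0.6(26.9) = 50.75
The controlling combination is 4, giving 50.75 kN/m.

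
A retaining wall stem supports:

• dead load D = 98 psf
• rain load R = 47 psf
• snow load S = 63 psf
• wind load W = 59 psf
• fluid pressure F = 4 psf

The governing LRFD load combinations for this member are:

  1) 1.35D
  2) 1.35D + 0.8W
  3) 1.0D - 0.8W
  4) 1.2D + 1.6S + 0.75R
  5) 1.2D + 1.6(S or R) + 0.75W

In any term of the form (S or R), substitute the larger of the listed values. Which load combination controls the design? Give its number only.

Combination 5

(S or R) → S = 63 psf.
1) 1.35(98) = 132.30
2) 1.35(98) + 0.8(59) = 132.30 + 47.20 = 179.50
3) 1.0(98) - 0.8(59) = 98.00 - 47.20 = 50.80
4) 1.2(98) + 1.6(63) + 0.75(47) = 117.60 + 100.80 + 35.25 = 253.65
5) 1.2(98) + 1.6(63) + 0.75(59) = 117.60 + 100.80 + 44.25 = 262.65
The largest value is 262.65 psf from combination 5.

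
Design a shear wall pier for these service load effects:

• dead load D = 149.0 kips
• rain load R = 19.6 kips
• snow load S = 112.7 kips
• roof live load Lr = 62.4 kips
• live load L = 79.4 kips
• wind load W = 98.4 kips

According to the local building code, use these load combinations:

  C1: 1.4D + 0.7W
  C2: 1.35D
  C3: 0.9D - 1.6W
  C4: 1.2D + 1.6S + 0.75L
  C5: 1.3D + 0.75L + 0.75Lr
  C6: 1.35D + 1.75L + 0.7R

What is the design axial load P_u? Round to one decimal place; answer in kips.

418.7 kips

C1: 1.4(149.0) + 0.7(98.4) = 208.6 + 68.9 = 277.5
C2: 1.35(149.0) = 201.2
C3: 0.9(149.0) - 1.6(98.4) = 134.1 - 157.4 = -23.3
C4: 1.2(149.0) + 1.6(112.7) + 0.75(79.4) = 178.8 + 180.3 + 59.6 = 418.7
C5: 1.3(149.0) + 0.75(79.4) + 0.75(62.4) = 193.7 + 59.6 + 46.8 = 300.1
C6: 1.35(149.0) + 1.75(79.4) + 0.7(19.6) = 353.8
Combination 4 governs: P_u = 418.7 kips.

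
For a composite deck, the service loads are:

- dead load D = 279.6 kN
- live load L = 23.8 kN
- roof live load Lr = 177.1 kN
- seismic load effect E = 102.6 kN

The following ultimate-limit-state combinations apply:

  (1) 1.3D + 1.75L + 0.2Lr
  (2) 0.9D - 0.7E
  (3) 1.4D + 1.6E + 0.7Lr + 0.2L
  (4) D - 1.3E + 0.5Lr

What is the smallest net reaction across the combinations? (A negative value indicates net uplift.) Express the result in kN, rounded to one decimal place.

(1) 1.3(279.6) + 1.75(23.8) + 0.2(177.1) = 363.5 + 41.7 + 35.4 = 440.6
(2) 0.9(279.6) - 0.7(102.6) = 251.6 - 71.8 = 179.8
(3) 1.4(279.6) + 1.6(102.6) + 0.7(177.1) + 0.2(23.8) = 684.3
(4) 1.0(279.6) - 1.3(102.6) + 0.5(177.1) = 279.6 - 133.4 + 88.6 = 234.8
Combination 2 gives the minimum: 179.8 kN.

179.8 kN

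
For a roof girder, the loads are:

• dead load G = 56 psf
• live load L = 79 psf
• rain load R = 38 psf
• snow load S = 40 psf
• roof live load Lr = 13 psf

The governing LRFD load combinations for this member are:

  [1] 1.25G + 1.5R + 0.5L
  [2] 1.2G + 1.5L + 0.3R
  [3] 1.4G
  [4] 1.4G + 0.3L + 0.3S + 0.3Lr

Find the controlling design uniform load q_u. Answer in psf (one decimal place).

[1] 1.25(56) + 1.5(38) + 0.5(79) = 70.0 + 57.0 + 39.5 = 166.5
[2] 1.2(56) + 1.5(79) + 0.3(38) = 67.2 + 118.5 + 11.4 = 197.1
[3] 1.4(56) = 78.4
[4] 1.4(56) + 0.3(79) + 0.3(40) + 0.3(13) = 78.4 + 23.7 + 12.0 + 3.9 = 118.0
Combination 2 governs: q_u = 197.1 psf.

197.1 psf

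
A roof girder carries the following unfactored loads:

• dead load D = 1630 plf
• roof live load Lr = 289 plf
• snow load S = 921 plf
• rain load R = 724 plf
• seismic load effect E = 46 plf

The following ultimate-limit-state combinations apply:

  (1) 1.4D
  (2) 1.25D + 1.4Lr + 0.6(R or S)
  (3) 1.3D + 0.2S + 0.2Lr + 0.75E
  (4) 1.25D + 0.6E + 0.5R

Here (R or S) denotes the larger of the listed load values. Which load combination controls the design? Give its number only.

(R or S) → S = 921 plf.
(1) 1.4(1630) = 2282.0
(2) 1.25(1630) + 1.4(289) + 0.6(921) = 2037.5 + 404.6 + 552.6 = 2994.7
(3) 1.3(1630) + 0.2(921) + 0.2(289) + 0.75(46) = 2119.0 + 184.2 + 57.8 + 34.5 = 2395.5
(4) 1.25(1630) + 0.6(46) + 0.5(724) = 2037.5 + 27.6 + 362.0 = 2427.1
The largest value is 2994.7 plf from combination 2.

Combination 2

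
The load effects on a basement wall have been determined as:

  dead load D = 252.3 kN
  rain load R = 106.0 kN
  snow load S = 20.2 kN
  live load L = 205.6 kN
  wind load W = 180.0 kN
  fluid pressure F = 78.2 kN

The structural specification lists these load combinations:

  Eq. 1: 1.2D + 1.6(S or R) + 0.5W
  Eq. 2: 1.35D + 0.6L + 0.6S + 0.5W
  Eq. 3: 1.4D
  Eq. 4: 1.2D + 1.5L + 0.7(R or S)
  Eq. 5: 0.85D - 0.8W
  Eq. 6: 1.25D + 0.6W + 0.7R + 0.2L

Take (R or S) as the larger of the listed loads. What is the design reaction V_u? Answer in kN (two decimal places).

(S or R) → R = 106.0 kN; (R or S) → R = 106.0 kN.
Eq. 1: 1.2(252.3) + 1.6(106.0) + 0.5(180.0) = 302.76 + 169.60 + 90.00 = 562.36
Eq. 2: 1.35(252.3) + 0.6(205.6) + 0.6(20.2) + 0.5(180.0) = 340.61 + 123.36 + 12.12 + 90.00 = 566.09
Eq. 3: 1.4(252.3) = 353.22
Eq. 4: 1.2(252.3) + 1.5(205.6) + 0.7(106.0) = 302.76 + 308.40 + 74.20 = 685.36
Eq. 5: 0.85(252.3) - 0.8(180.0) = 214.46 - 144.00 = 70.46
Eq. 6: 1.25(252.3) + 0.6(180.0) + 0.7(106.0) + 0.2(205.6) = 315.38 + 108.00 + 74.20 + 41.12 = 538.70
Combination 4 governs: V_u = 685.36 kN.

685.36 kN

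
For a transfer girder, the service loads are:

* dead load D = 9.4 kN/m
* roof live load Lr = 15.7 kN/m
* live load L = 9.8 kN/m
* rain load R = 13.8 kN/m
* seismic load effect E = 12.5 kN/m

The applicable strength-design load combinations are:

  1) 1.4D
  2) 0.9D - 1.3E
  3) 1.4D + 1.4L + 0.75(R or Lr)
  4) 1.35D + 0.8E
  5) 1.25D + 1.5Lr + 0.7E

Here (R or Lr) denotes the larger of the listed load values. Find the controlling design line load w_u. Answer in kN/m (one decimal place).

(R or Lr) → Lr = 15.7 kN/m.
1) 1.4(9.4) = 13.2
2) 0.9(9.4) - 1.3(12.5) = 8.5 - 16.3 = -7.8
3) 1.4(9.4) + 1.4(9.8) + 0.75(15.7) = 13.2 + 13.7 + 11.8 = 38.7
4) 1.35(9.4) + 0.8(12.5) = 12.7 + 10.0 = 22.7
5) 1.25(9.4) + 1.5(15.7) + 0.7(12.5) = 44.1
Maximum is from combination 5.

44.1 kN/m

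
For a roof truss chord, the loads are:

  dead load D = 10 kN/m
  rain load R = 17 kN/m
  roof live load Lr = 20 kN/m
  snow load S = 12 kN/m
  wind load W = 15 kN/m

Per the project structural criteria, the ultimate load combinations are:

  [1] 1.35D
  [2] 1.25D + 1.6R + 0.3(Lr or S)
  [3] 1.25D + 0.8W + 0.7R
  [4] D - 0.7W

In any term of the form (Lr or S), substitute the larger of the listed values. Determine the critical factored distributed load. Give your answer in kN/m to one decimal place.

(Lr or S) → Lr = 20 kN/m.
[1] 1.35(10) = 13.5
[2] 1.25(10) + 1.6(17) + 0.3(20) = 12.5 + 27.2 + 6.0 = 45.7
[3] 1.25(10) + 0.8(15) + 0.7(17) = 12.5 + 12.0 + 11.9 = 36.4
[4] 1.0(10) - 0.7(15) = 10.0 - 10.5 = -0.5
Combination 2 governs: w_u = 45.7 kN/m.

45.7 kN/m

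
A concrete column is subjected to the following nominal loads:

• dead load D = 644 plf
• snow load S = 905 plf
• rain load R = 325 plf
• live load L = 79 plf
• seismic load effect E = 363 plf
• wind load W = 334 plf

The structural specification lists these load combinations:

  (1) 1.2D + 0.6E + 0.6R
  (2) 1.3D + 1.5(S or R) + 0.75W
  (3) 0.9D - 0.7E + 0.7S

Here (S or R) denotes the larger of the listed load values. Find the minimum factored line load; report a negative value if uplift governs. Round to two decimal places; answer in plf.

959.00 plf

(S or R) → S = 905 plf.
(1) 1.2(644) + 0.6(363) + 0.6(325) = 1185.60
(2) 1.3(644) + 1.5(905) + 0.75(334) = 2445.20
(3) 0.9(644) - 0.7(363) + 0.7(905) = 959.00
Combination 3 gives the minimum: 959.00 plf.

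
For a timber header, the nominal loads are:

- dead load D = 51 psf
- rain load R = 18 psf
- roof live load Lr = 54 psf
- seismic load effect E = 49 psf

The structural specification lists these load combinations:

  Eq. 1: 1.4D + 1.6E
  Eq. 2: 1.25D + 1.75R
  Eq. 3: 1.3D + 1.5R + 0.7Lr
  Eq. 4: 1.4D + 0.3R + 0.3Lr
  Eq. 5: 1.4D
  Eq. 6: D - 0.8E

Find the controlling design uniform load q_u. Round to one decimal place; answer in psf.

Eq. 1: 1.4(51) + 1.6(49) = 71.4 + 78.4 = 149.8
Eq. 2: 1.25(51) + 1.75(18) = 63.8 + 31.5 = 95.3
Eq. 3: 1.3(51) + 1.5(18) + 0.7(54) = 66.3 + 27.0 + 37.8 = 131.1
Eq. 4: 1.4(51) + 0.3(18) + 0.3(54) = 71.4 + 5.4 + 16.2 = 93.0
Eq. 5: 1.4(51) = 71.4
Eq. 6: 1.0(51) - 0.8(49) = 51.0 - 39.2 = 11.8
The controlling combination is 1, giving 149.8 psf.

149.8 psf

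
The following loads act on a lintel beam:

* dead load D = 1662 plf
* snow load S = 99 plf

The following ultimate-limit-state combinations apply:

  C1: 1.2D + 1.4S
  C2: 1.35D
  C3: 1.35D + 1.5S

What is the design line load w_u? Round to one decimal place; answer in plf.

2392.2 plf

C1: 1.2(1662) + 1.4(99) = 1994.4 + 138.6 = 2133.0
C2: 1.35(1662) = 2243.7
C3: 1.35(1662) + 1.5(99) = 2243.7 + 148.5 = 2392.2
Combination 3 governs: w_u = 2392.2 plf.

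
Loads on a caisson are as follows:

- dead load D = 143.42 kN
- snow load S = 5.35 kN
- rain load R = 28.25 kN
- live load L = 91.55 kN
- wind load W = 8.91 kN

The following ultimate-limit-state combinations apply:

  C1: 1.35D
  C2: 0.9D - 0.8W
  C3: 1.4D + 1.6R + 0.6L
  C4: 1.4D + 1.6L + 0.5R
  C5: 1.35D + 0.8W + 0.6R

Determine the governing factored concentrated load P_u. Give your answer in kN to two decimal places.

361.39 kN

C1: 1.35(143.42) = 193.62
C2: 0.9(143.42) - 0.8(8.91) = 129.08 - 7.13 = 121.95
C3: 1.4(143.42) + 1.6(28.25) + 0.6(91.55) = 200.79 + 45.20 + 54.93 = 300.92
C4: 1.4(143.42) + 1.6(91.55) + 0.5(28.25) = 361.39
C5: 1.35(143.42) + 0.8(8.91) + 0.6(28.25) = 193.62 + 7.13 + 16.95 = 217.70
Maximum is from combination 4.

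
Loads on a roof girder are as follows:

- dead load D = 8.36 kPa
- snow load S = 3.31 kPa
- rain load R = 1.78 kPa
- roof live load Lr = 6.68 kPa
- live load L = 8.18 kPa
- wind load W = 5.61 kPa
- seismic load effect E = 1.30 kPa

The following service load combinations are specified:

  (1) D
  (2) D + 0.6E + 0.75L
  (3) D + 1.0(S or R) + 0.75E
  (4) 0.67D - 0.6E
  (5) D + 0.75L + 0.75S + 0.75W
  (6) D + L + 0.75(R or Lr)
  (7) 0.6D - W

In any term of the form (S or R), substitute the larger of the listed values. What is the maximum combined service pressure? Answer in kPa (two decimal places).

21.55 kPa

(S or R) → S = 3.31 kPa; (R or Lr) → Lr = 6.68 kPa.
(1) 1.0(8.36) = 8.36
(2) 1.0(8.36) + 0.6(1.30) + 0.75(8.18) = 8.36 + 0.78 + 6.14 = 15.28
(3) 1.0(8.36) + 1.0(3.31) + 0.75(1.30) = 8.36 + 3.31 + 0.98 = 12.65
(4) 0.67(8.36) - 0.6(1.30) = 5.60 - 0.78 = 4.82
(5) 1.0(8.36) + 0.75(8.18) + 0.75(3.31) + 0.75(5.61) = 8.36 + 6.14 + 2.48 + 4.21 = 21.19
(6) 1.0(8.36) + 1.0(8.18) + 0.75(6.68) = 8.36 + 8.18 + 5.01 = 21.55
(7) 0.6(8.36) - 1.0(5.61) = 5.02 - 5.61 = -0.59
Maximum is from combination 6.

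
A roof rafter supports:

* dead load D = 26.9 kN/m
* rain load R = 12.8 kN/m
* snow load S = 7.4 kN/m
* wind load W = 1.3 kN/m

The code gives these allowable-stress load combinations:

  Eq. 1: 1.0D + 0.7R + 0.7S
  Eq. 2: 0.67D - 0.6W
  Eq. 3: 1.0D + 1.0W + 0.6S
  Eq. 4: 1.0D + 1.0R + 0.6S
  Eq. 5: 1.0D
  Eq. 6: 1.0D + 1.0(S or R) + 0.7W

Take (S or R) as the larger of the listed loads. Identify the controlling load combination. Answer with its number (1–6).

(S or R) → R = 12.8 kN/m.
Eq. 1: 1.0(26.9) + 0.7(12.8) + 0.7(7.4) = 41.0
Eq. 2: 0.67(26.9) - 0.6(1.3) = 18.0 - 0.8 = 17.2
Eq. 3: 1.0(26.9) + 1.0(1.3) + 0.6(7.4) = 26.9 + 1.3 + 4.4 = 32.6
Eq. 4: 1.0(26.9) + 1.0(12.8) + 0.6(7.4) = 26.9 + 12.8 + 4.4 = 44.1
Eq. 5: 1.0(26.9) = 26.9
Eq. 6: 1.0(26.9) + 1.0(12.8) + 0.7(1.3) = 26.9 + 12.8 + 0.9 = 40.6
The largest value is 44.1 kN/m from combination 4.

Combination 4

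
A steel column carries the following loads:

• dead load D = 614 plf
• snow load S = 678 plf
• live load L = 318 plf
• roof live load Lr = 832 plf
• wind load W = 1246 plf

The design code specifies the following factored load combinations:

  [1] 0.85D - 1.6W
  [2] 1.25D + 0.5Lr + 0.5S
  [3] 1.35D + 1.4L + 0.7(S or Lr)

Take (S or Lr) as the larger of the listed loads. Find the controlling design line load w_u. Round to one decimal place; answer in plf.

1856.5 plf

(S or Lr) → Lr = 832 plf.
[1] 0.85(614) - 1.6(1246) = 521.9 - 1993.6 = -1471.7
[2] 1.25(614) + 0.5(832) + 0.5(678) = 767.5 + 416.0 + 339.0 = 1522.5
[3] 1.35(614) + 1.4(318) + 0.7(832) = 828.9 + 445.2 + 582.4 = 1856.5
The controlling combination is 3, giving 1856.5 plf.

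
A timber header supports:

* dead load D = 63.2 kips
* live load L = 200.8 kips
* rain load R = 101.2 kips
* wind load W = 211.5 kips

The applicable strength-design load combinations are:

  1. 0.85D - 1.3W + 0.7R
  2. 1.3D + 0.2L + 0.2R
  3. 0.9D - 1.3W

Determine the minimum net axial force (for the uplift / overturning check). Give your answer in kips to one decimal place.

-218.1 kips

1. 0.85(63.2) - 1.3(211.5) + 0.7(101.2) = -150.4
2. 1.3(63.2) + 0.2(200.8) + 0.2(101.2) = 82.2 + 40.2 + 20.2 = 142.6
3. 0.9(63.2) - 1.3(211.5) = 56.9 - 275.0 = -218.1
Combination 3 gives the minimum: -218.1 kips.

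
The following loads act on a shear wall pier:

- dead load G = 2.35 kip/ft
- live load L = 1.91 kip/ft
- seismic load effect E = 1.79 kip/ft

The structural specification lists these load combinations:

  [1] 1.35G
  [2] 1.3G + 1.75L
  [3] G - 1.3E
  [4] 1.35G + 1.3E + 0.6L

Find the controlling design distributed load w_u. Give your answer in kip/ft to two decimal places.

[1] 1.35(2.35) = 3.17
[2] 1.3(2.35) + 1.75(1.91) = 3.06 + 3.34 = 6.40
[3] 1.0(2.35) - 1.3(1.79) = 2.35 - 2.33 = 0.02
[4] 1.35(2.35) + 1.3(1.79) + 0.6(1.91) = 3.17 + 2.33 + 1.15 = 6.65
The controlling combination is 4, giving 6.65 kip/ft.

6.65 kip/ft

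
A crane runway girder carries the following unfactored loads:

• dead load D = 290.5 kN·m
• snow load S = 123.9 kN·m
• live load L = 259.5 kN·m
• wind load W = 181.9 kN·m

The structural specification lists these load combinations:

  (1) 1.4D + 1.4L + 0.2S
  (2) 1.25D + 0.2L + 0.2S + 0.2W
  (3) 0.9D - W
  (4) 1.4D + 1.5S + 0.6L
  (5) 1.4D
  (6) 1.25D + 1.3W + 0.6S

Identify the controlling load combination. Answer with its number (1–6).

(1) 1.4(290.5) + 1.4(259.5) + 0.2(123.9) = 406.70 + 363.30 + 24.78 = 794.78
(2) 1.25(290.5) + 0.2(259.5) + 0.2(123.9) + 0.2(181.9) = 363.13 + 51.90 + 24.78 + 36.38 = 476.19
(3) 0.9(290.5) - 1.0(181.9) = 261.45 - 181.90 = 79.55
(4) 1.4(290.5) + 1.5(123.9) + 0.6(259.5) = 406.70 + 185.85 + 155.70 = 748.25
(5) 1.4(290.5) = 406.70
(6) 1.25(290.5) + 1.3(181.9) + 0.6(123.9) = 363.13 + 236.47 + 74.34 = 673.94
The largest value is 794.78 kN·m from combination 1.

Combination 1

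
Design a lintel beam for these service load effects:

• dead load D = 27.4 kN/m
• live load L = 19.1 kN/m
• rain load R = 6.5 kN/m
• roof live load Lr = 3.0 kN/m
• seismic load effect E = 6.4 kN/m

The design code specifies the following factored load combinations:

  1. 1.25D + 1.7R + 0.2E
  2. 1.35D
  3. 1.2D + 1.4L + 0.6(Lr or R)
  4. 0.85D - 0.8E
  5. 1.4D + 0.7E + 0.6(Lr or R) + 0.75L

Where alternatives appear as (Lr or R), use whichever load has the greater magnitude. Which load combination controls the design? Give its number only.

Combination 3

(Lr or R) → R = 6.5 kN/m.
1. 1.25(27.4) + 1.7(6.5) + 0.2(6.4) = 34.25 + 11.05 + 1.28 = 46.58
2. 1.35(27.4) = 36.99
3. 1.2(27.4) + 1.4(19.1) + 0.6(6.5) = 32.88 + 26.74 + 3.90 = 63.52
4. 0.85(27.4) - 0.8(6.4) = 23.29 - 5.12 = 18.17
5. 1.4(27.4) + 0.7(6.4) + 0.6(6.5) + 0.75(19.1) = 38.36 + 4.48 + 3.90 + 14.33 = 61.07
The largest value is 63.52 kN/m from combination 3.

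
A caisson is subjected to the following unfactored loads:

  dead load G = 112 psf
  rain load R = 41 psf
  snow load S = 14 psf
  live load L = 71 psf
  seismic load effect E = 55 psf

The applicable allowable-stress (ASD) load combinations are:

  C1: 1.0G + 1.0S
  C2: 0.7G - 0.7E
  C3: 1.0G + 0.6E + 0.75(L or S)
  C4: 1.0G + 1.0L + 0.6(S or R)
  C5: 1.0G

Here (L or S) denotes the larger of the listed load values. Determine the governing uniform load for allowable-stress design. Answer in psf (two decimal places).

207.60 psf

(L or S) → L = 71 psf; (S or R) → R = 41 psf.
C1: 1.0(112) + 1.0(14) = 126.00
C2: 0.7(112) - 0.7(55) = 39.90
C3: 1.0(112) + 0.6(55) + 0.75(71) = 198.25
C4: 1.0(112) + 1.0(71) + 0.6(41) = 207.60
C5: 1.0(112) = 112.00
Maximum is from combination 4.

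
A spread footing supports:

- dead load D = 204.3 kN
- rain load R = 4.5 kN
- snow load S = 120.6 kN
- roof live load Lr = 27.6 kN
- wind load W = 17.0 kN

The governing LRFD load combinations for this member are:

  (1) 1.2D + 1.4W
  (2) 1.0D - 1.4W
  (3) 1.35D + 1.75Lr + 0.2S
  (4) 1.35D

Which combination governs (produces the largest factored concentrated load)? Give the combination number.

Combination 3

(1) 1.2(204.3) + 1.4(17.0) = 245.16 + 23.80 = 268.96
(2) 1.0(204.3) - 1.4(17.0) = 204.30 - 23.80 = 180.50
(3) 1.35(204.3) + 1.75(27.6) + 0.2(120.6) = 275.81 + 48.30 + 24.12 = 348.23
(4) 1.35(204.3) = 275.81
The largest value is 348.23 kN from combination 3.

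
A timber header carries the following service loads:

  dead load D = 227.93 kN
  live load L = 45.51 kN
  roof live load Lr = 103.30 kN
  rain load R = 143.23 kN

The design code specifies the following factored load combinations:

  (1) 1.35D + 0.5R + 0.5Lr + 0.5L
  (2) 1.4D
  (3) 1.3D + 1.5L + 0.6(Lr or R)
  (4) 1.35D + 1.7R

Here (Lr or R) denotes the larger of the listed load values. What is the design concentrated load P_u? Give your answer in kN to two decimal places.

551.20 kN

(Lr or R) → R = 143.23 kN.
(1) 1.35(227.93) + 0.5(143.23) + 0.5(103.30) + 0.5(45.51) = 453.73
(2) 1.4(227.93) = 319.10
(3) 1.3(227.93) + 1.5(45.51) + 0.6(143.23) = 450.51
(4) 1.35(227.93) + 1.7(143.23) = 307.71 + 243.49 = 551.20
Combination 4 governs: P_u = 551.20 kN.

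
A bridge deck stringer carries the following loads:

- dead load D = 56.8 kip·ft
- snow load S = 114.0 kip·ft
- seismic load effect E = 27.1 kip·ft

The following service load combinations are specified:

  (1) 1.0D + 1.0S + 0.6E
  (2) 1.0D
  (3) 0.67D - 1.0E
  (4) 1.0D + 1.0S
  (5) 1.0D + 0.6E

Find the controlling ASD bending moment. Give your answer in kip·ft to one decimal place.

(1) 1.0(56.8) + 1.0(114.0) + 0.6(27.1) = 56.8 + 114.0 + 16.3 = 187.1
(2) 1.0(56.8) = 56.8
(3) 0.67(56.8) - 1.0(27.1) = 38.1 - 27.1 = 11.0
(4) 1.0(56.8) + 1.0(114.0) = 56.8 + 114.0 = 170.8
(5) 1.0(56.8) + 0.6(27.1) = 56.8 + 16.3 = 73.1
Combination 1 governs: M = 187.1 kip·ft.

187.1 kip·ft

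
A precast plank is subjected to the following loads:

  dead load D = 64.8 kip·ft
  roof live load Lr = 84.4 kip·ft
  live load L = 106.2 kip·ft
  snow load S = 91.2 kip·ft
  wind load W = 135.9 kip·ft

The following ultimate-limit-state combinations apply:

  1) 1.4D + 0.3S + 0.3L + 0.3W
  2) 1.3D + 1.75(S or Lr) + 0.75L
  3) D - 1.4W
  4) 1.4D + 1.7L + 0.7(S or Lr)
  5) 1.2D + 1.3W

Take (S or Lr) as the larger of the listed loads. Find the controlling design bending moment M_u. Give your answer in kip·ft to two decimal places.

335.10 kip·ft

(S or Lr) → S = 91.2 kip·ft.
1) 1.4(64.8) + 0.3(91.2) + 0.3(106.2) + 0.3(135.9) = 90.72 + 27.36 + 31.86 + 40.77 = 190.71
2) 1.3(64.8) + 1.75(91.2) + 0.75(106.2) = 84.24 + 159.60 + 79.65 = 323.49
3) 1.0(64.8) - 1.4(135.9) = 64.80 - 190.26 = -125.46
4) 1.4(64.8) + 1.7(106.2) + 0.7(91.2) = 90.72 + 180.54 + 63.84 = 335.10
5) 1.2(64.8) + 1.3(135.9) = 77.76 + 176.67 = 254.43
Maximum is from combination 4.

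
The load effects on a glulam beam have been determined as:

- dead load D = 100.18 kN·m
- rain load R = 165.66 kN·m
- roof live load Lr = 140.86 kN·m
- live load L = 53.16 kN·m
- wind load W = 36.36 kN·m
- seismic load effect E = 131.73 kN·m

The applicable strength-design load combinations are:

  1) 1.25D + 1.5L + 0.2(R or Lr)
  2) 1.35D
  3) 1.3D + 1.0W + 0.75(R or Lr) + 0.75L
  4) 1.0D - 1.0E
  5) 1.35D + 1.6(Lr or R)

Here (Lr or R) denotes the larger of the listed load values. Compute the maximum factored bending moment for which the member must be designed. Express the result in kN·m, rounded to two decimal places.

400.30 kN·m

(R or Lr) → R = 165.66 kN·m; (Lr or R) → R = 165.66 kN·m.
1) 1.25(100.18) + 1.5(53.16) + 0.2(165.66) = 125.23 + 79.74 + 33.13 = 238.10
2) 1.35(100.18) = 135.24
3) 1.3(100.18) + 1.0(36.36) + 0.75(165.66) + 0.75(53.16) = 130.23 + 36.36 + 124.25 + 39.87 = 330.71
4) 1.0(100.18) - 1.0(131.73) = 100.18 - 131.73 = -31.55
5) 1.35(100.18) + 1.6(165.66) = 135.24 + 265.06 = 400.30
Combination 5 governs: M_u = 400.30 kN·m.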